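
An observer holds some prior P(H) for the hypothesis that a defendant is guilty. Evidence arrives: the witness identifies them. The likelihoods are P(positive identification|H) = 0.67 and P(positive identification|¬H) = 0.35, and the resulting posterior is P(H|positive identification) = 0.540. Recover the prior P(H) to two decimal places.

P(H) = 0.38

In odds form, posterior odds = prior odds × likelihood ratio, so prior odds = posterior odds ÷ LR.
Posterior odds = 0.540/(1−0.540) = 1.1739. LR = 0.67/0.35 = 1.9143.
Prior odds = 1.1739/1.9143 = 0.6132, so P(H) = 0.6132/(1+0.6132) ≈ 0.38.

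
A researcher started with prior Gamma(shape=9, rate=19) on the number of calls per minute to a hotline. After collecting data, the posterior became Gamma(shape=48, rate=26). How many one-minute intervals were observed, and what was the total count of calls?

A Gamma(α, β) prior (rate parametrization) on a Poisson rate with n observations summing to S gives posterior Gamma(α+S, β+n).
Matching: Σxᵢ = 48 − 9 = 39 and n = 26 − 19 = 7.

n = 7 one-minute intervals with total 39 calls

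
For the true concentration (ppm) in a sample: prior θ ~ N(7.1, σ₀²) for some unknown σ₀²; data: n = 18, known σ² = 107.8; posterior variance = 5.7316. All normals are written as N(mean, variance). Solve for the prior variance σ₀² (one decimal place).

For the Normal–Normal model with known σ², precisions add: τ_n = τ₀ + n/σ².
So 1/σ₀² = 1/5.7316 − 18/107.8 = 0.174471 − 0.166976 = 0.007495.
Hence σ₀² = 1/0.007495 ≈ 133.4.

σ₀² = 133.4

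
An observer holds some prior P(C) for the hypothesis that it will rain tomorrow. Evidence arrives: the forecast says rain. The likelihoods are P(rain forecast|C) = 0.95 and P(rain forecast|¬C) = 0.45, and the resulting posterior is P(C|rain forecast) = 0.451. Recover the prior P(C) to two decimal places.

Bayes' rule in odds form gives O(C|E) = O(C)·[P(E|C)/P(E|¬C)], hence O(C) = O(C|E)/LR.
Posterior odds = 0.451/(1−0.451) = 0.8215. LR = 0.95/0.45 = 2.1111.
Prior odds = 0.8215/2.1111 = 0.3891, so P(C) = 0.3891/(1+0.3891) ≈ 0.28.

P(C) = 0.28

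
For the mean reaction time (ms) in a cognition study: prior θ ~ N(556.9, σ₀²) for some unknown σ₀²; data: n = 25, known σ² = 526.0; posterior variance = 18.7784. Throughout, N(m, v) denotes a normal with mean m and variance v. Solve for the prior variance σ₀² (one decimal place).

Posterior precision equals prior precision plus data precision: 1/σ_n² = 1/σ₀² + n/σ².
So 1/σ₀² = 1/18.7784 − 25/526.0 = 0.053253 − 0.047529 = 0.005724.
Hence σ₀² = 1/0.005724 ≈ 174.7.

σ₀² = 174.7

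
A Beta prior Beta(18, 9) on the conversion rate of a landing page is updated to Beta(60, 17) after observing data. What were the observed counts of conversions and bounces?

Beta is conjugate to the binomial likelihood: posterior = Beta(a+s, b+f).
So s = 60 − 18 = 42 and f = 17 − 9 = 8.

42 conversions and 8 bounces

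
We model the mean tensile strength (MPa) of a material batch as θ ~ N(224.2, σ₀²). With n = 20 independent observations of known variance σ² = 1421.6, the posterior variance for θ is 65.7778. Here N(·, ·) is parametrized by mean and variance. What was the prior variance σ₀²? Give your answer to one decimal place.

Posterior precision equals prior precision plus data precision: 1/σ_n² = 1/σ₀² + n/σ².
So 1/σ₀² = 1/65.7778 − 20/1421.6 = 0.015203 − 0.014069 = 0.001134.
Hence σ₀² = 1/0.001134 ≈ 881.8.

σ₀² = 881.8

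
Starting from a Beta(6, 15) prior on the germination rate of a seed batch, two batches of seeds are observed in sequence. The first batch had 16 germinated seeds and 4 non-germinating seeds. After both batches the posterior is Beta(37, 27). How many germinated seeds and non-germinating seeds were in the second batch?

Because Beta–binomial updating is additive in the counts, the combined data contributed (α_post−α_prior, β_post−β_prior) successes and failures.
Total across both batches: 37−6=31 germinated seeds, 27−15=12 non-germinating seeds.
Subtract the first batch: 31−16=15 germinated seeds and 12−4=8 non-germinating seeds.

15 germinated seeds and 8 non-germinating seeds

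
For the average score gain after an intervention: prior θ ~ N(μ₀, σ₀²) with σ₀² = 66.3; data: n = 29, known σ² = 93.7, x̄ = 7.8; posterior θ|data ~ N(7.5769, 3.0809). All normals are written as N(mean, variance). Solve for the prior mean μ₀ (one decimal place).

The posterior mean is a precision-weighted average: μ_n = (τ₀μ₀ + τ_data·x̄)/(τ₀+τ_data), with τ₀=1/σ₀² and τ_data=n/σ².
Here τ₀ = 1/66.3 = 0.015083 and τ_data = 29/93.7 = 0.309498, so τ_n = 0.324581.
Rearranging for μ₀: μ₀ = (μ_n·τ_n − τ_data·x̄)/τ₀ = (7.5769·0.324581 − 0.309498·7.8) / 0.015083 = 0.045233/0.015083 ≈ 3.0.

μ₀ = 3.0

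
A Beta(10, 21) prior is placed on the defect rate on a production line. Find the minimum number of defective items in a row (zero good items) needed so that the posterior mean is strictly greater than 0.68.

After k defective items and 0 good items the posterior is Beta(10+k, 21), with mean (10+k)/(10+21+k).
Set (10+k)/(31+k) > 0.68 and solve: k > (0.68·31 − 10)/(1 − 0.68) = 34.625.
The smallest integer exceeding 34.625 is 35, and checking k=35: (45)/(66) = 0.6818 > 0.68.

k = 35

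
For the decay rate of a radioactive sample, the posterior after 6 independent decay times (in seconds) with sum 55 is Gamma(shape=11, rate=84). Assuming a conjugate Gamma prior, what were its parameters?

Gamma(shape=5, rate=29)

Gamma–exponential conjugacy: posterior shape = α + n, posterior rate = β + Σtᵢ.
So α = 11 − 6 = 5 and β = 84 − 55 = 29.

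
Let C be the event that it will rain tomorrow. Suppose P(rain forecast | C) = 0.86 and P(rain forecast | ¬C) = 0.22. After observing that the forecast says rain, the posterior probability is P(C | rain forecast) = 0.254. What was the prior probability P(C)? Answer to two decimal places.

P(C) = 0.08

In odds form, posterior odds = prior odds × likelihood ratio, so prior odds = posterior odds ÷ LR.
Posterior odds = 0.254/(1−0.254) = 0.3405. LR = 0.86/0.22 = 3.9091.
Prior odds = 0.3405/3.9091 = 0.0871, so P(C) = 0.0871/(1+0.0871) ≈ 0.08.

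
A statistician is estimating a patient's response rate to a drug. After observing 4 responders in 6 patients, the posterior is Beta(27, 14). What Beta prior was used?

Under Beta–binomial conjugacy the posterior parameters are (a+s, b+f).
Subtract the data counts: 27−4=23, 14−2=12.

Beta(23, 12)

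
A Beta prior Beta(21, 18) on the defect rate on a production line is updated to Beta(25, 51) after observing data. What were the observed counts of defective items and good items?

A Beta(a, b) prior with s successes and f failures in binomial data gives a Beta(a+s, b+f) posterior.
So s = 25 − 21 = 4 and f = 51 − 18 = 33.

4 defective items and 33 good items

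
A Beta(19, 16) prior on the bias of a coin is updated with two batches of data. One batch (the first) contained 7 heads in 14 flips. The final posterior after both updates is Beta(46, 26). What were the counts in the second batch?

Because Beta–binomial updating is additive in the counts, the combined data contributed (α_post−α_prior, β_post−β_prior) successes and failures.
Total across both batches: 46−19=27 heads, 26−16=10 tails.
Subtract the first batch: 27−7=20 heads and 10−7=3 tails.

20 heads and 3 tails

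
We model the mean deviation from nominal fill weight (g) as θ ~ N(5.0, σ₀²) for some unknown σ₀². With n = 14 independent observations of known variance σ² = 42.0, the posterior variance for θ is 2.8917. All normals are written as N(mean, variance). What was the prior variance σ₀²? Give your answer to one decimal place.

σ₀² = 80.1

For the Normal–Normal model with known σ², precisions add: τ_n = τ₀ + n/σ².
So 1/σ₀² = 1/2.8917 − 14/42.0 = 0.345817 − 0.333333 = 0.012484.
Hence σ₀² = 1/0.012484 ≈ 80.1.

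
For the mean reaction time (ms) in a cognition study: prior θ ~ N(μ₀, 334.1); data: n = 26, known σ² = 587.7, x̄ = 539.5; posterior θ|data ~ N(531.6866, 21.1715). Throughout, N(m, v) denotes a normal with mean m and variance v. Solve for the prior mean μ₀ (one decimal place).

With known observation variance, the Normal–Normal posterior has precision τ_n = τ₀ + n/σ² and mean μ_n = (τ₀μ₀ + (n/σ²)x̄)/τ_n.
Here τ₀ = 1/334.1 = 0.002993 and τ_data = 26/587.7 = 0.044240, so τ_n = 0.047233.
Rearranging for μ₀: μ₀ = (μ_n·τ_n − τ_data·x̄)/τ₀ = (531.6866·0.047233 − 0.044240·539.5) / 0.002993 = 1.245673/0.002993 ≈ 416.2.

μ₀ = 416.2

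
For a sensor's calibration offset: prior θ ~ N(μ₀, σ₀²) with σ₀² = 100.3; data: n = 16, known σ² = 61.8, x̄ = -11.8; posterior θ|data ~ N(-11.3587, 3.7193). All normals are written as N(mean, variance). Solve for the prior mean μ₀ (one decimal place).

The posterior mean is a precision-weighted average: μ_n = (τ₀μ₀ + τ_data·x̄)/(τ₀+τ_data), with τ₀=1/σ₀² and τ_data=n/σ².
Here τ₀ = 1/100.3 = 0.009970 and τ_data = 16/61.8 = 0.258900, so τ_n = 0.268870.
Rearranging for μ₀: μ₀ = (μ_n·τ_n − τ_data·x̄)/τ₀ = (-11.3587·0.268870 − 0.258900·-11.8) / 0.009970 = 0.001006/0.009970 ≈ 0.1.

μ₀ = 0.1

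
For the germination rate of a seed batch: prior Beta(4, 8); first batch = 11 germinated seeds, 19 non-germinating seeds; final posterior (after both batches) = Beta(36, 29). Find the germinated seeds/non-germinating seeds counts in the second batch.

Sequential conjugate updates are equivalent to a single update on the pooled data, so total successes = posterior α − prior α and total failures = posterior β − prior β.
Total across both batches: 36−4=32 germinated seeds, 29−8=21 non-germinating seeds.
Subtract the first batch: 32−11=21 germinated seeds and 21−19=2 non-germinating seeds.

21 germinated seeds and 2 non-germinating seeds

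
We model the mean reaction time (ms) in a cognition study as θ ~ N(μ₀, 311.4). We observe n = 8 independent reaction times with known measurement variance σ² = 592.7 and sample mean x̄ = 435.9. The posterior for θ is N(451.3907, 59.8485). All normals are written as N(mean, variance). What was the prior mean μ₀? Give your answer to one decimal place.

The posterior mean is a precision-weighted average: μ_n = (τ₀μ₀ + τ_data·x̄)/(τ₀+τ_data), with τ₀=1/σ₀² and τ_data=n/σ².
Here τ₀ = 1/311.4 = 0.003211 and τ_data = 8/592.7 = 0.013498, so τ_n = 0.016709.
Rearranging for μ₀: μ₀ = (μ_n·τ_n − τ_data·x̄)/τ₀ = (451.3907·0.016709 − 0.013498·435.9) / 0.003211 = 1.658509/0.003211 ≈ 516.5.

μ₀ = 516.5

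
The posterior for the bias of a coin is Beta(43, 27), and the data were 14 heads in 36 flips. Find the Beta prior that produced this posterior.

A Beta(α, β) prior with s successes and f failures in binomial data gives a Beta(α+s, β+f) posterior.
Subtract the data counts: 43−14=29, 27−22=5.

Beta(29, 5)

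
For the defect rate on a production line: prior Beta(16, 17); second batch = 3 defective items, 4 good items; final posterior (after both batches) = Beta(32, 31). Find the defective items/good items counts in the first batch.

Sequential conjugate updates are equivalent to a single update on the pooled data, so total successes = posterior α − prior α and total failures = posterior β − prior β.
Total across both batches: 32−16=16 defective items, 31−17=14 good items.
Subtract the second batch: 16−3=13 defective items and 14−4=10 good items.

13 defective items and 10 good items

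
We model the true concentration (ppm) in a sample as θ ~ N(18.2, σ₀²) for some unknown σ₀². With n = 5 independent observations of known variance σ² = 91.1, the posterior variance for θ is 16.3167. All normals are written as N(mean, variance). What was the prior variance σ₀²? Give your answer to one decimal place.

Posterior precision equals prior precision plus data precision: 1/σ_n² = 1/σ₀² + n/σ².
So 1/σ₀² = 1/16.3167 − 5/91.1 = 0.061287 − 0.054885 = 0.006402.
Hence σ₀² = 1/0.006402 ≈ 156.2.

σ₀² = 156.2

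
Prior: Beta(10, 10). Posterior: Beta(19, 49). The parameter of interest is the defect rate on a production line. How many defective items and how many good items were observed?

9 defective items and 39 good items

Beta is conjugate to the binomial likelihood: posterior = Beta(a+s, b+f).
So s = 19 − 10 = 9 and f = 49 − 10 = 39.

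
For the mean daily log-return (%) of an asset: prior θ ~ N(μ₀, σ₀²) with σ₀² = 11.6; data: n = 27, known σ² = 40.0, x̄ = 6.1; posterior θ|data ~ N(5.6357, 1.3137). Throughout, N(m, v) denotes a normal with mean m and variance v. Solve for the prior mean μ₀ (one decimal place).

With known observation variance, the Normal–Normal posterior has precision τ_n = τ₀ + n/σ² and mean μ_n = (τ₀μ₀ + (n/σ²)x̄)/τ_n.
Here τ₀ = 1/11.6 = 0.086207 and τ_data = 27/40.0 = 0.675000, so τ_n = 0.761207.
Rearranging for μ₀: μ₀ = (μ_n·τ_n − τ_data·x̄)/τ₀ = (5.6357·0.761207 − 0.675000·6.1) / 0.086207 = 0.172434/0.086207 ≈ 2.0.

μ₀ = 2.0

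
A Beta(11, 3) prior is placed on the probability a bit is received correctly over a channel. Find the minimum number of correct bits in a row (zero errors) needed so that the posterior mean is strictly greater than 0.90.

After k correct bits and 0 errors the posterior is Beta(11+k, 3), with mean (11+k)/(11+3+k).
Set (11+k)/(14+k) > 0.90 and solve: k > (0.90·14 − 11)/(1 − 0.90) = 16.000.
The smallest integer exceeding 16.000 is 17.

k = 17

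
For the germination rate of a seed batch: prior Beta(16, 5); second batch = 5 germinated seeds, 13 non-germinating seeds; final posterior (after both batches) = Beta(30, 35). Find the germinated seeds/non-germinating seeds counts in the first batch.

Because Beta–binomial updating is additive in the counts, the combined data contributed (α_post−α_prior, β_post−β_prior) successes and failures.
Total across both batches: 30−16=14 germinated seeds, 35−5=30 non-germinating seeds.
Subtract the second batch: 14−5=9 germinated seeds and 30−13=17 non-germinating seeds.

9 germinated seeds and 17 non-germinating seeds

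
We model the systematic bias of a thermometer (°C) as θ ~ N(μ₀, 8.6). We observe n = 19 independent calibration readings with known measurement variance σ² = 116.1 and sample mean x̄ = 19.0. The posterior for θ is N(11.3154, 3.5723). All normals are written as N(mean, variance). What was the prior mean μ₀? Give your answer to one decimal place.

With known observation variance, the Normal–Normal posterior has precision τ_n = τ₀ + n/σ² and mean μ_n = (τ₀μ₀ + (n/σ²)x̄)/τ_n.
Here τ₀ = 1/8.6 = 0.116279 and τ_data = 19/116.1 = 0.163652, so τ_n = 0.279931.
Rearranging for μ₀: μ₀ = (μ_n·τ_n − τ_data·x̄)/τ₀ = (11.3154·0.279931 − 0.163652·19.0) / 0.116279 = 0.058143/0.116279 ≈ 0.5.

μ₀ = 0.5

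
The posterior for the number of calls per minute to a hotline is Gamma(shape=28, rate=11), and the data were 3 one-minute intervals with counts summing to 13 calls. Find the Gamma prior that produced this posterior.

A Gamma(α, β) prior (rate parametrization) on a Poisson rate with n observations summing to S gives posterior Gamma(α+S, β+n).
So α = 28 − 13 = 15 and β = 11 − 3 = 8.

Gamma(shape=15, rate=8)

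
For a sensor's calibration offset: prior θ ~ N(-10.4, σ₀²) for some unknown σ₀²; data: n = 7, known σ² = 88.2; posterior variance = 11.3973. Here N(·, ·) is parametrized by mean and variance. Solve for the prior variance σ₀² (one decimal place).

Posterior precision equals prior precision plus data precision: 1/σ_n² = 1/σ₀² + n/σ².
So 1/σ₀² = 1/11.3973 − 7/88.2 = 0.087740 − 0.079365 = 0.008375.
Hence σ₀² = 1/0.008375 ≈ 119.4.

σ₀² = 119.4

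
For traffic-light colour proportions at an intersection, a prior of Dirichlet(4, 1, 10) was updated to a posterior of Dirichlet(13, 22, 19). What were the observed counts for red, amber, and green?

counts (9, 21, 9)

For a Dirichlet(α) prior with multinomial counts c, the posterior is Dirichlet(α + c) componentwise.
Counts are posterior − prior componentwise: 13−4=9, 22−1=21, 19−10=9.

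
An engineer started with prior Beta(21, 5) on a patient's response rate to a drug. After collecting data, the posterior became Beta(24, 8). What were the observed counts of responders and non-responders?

3 responders and 3 non-responders

Under Beta–binomial conjugacy the posterior parameters are (a+s, b+f).
Match parameters: s=24−21=3, f=8−5=3.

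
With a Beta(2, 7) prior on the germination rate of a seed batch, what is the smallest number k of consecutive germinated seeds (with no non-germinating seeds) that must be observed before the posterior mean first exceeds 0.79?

After k germinated seeds and 0 non-germinating seeds the posterior is Beta(2+k, 7), with mean (2+k)/(2+7+k).
Set (2+k)/(9+k) > 0.79 and solve: k > (0.79·9 − 2)/(1 − 0.79) = 24.333.
The smallest integer exceeding 24.333 is 25, and checking k=25: (27)/(34) = 0.7941 > 0.79.

k = 25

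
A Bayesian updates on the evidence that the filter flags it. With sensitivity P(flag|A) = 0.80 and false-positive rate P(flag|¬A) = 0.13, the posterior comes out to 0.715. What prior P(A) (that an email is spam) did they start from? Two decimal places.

P(A) = 0.29

In odds form, posterior odds = prior odds × likelihood ratio, so prior odds = posterior odds ÷ LR.
Posterior odds = 0.715/(1−0.715) = 2.5088. LR = 0.80/0.13 = 6.1538.
Prior odds = 2.5088/6.1538 = 0.4077, so P(A) = 0.4077/(1+0.4077) ≈ 0.29.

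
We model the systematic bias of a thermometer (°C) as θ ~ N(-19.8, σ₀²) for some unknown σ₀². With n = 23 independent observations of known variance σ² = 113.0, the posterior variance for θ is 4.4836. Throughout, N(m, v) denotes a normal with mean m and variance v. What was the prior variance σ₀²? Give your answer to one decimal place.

σ₀² = 51.3

For the Normal–Normal model with known σ², precisions add: τ_n = τ₀ + n/σ².
So 1/σ₀² = 1/4.4836 − 23/113.0 = 0.223035 − 0.203540 = 0.019495.
Hence σ₀² = 1/0.019495 ≈ 51.3.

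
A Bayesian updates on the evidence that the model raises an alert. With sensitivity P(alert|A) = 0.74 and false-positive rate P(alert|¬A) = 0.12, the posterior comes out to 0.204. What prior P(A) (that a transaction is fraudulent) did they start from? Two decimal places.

Bayes' rule in odds form gives O(A|E) = O(A)·[P(E|A)/P(E|¬A)], hence O(A) = O(A|E)/LR.
Posterior odds = 0.204/(1−0.204) = 0.2563. LR = 0.74/0.12 = 6.1667.
Prior odds = 0.2563/6.1667 = 0.0416, so P(A) = 0.0416/(1+0.0416) ≈ 0.04.

P(A) = 0.04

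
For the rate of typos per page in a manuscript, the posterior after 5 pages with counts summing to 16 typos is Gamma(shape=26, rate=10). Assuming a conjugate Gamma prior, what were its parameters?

Gamma(shape=10, rate=5)

Gamma–Poisson conjugacy: posterior shape = α + Σxᵢ, posterior rate = β + n.
So α = 26 − 16 = 10 and β = 10 − 5 = 5.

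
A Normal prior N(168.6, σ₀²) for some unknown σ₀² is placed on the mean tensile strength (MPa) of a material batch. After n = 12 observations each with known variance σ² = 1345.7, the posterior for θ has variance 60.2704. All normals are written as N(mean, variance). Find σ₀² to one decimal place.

σ₀² = 130.3

For the Normal–Normal model with known σ², precisions add: τ_n = τ₀ + n/σ².
So 1/σ₀² = 1/60.2704 − 12/1345.7 = 0.016592 − 0.008917 = 0.007675.
Hence σ₀² = 1/0.007675 ≈ 130.3.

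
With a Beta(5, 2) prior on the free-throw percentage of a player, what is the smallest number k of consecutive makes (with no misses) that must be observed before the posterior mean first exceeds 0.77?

k = 2

After k makes and 0 misses the posterior is Beta(5+k, 2), with mean (5+k)/(5+2+k).
Set (5+k)/(7+k) > 0.77 and solve: k > (0.77·7 − 5)/(1 − 0.77) = 1.696.
The smallest integer exceeding 1.696 is 2.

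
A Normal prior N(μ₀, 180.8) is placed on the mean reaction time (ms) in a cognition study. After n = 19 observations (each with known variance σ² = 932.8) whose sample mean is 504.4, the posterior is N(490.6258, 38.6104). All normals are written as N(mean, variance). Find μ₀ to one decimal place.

With known observation variance, the Normal–Normal posterior has precision τ_n = τ₀ + n/σ² and mean μ_n = (τ₀μ₀ + (n/σ²)x̄)/τ_n.
Here τ₀ = 1/180.8 = 0.005531 and τ_data = 19/932.8 = 0.020369, so τ_n = 0.025900.
Rearranging for μ₀: μ₀ = (μ_n·τ_n − τ_data·x̄)/τ₀ = (490.6258·0.025900 − 0.020369·504.4) / 0.005531 = 2.433085/0.005531 ≈ 439.9.

μ₀ = 439.9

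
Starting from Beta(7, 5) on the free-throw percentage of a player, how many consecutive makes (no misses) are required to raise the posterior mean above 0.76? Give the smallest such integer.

k = 9

After k makes and 0 misses the posterior is Beta(7+k, 5), with mean (7+k)/(7+5+k).
Set (7+k)/(12+k) > 0.76 and solve: k > (0.76·12 − 7)/(1 − 0.76) = 8.833.
The smallest integer exceeding 8.833 is 9, and checking k=9: (16)/(21) = 0.7619 > 0.76.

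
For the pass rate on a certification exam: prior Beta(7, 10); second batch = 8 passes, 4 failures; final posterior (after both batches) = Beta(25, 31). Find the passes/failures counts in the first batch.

Sequential conjugate updates are equivalent to a single update on the pooled data, so total successes = posterior α − prior α and total failures = posterior β − prior β.
Total across both batches: 25−7=18 passes, 31−10=21 failures.
Subtract the second batch: 18−8=10 passes and 21−4=17 failures.

10 passes and 17 failures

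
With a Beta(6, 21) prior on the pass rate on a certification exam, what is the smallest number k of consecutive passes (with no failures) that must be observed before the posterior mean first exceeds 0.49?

k = 15

After k passes and 0 failures the posterior is Beta(6+k, 21), with mean (6+k)/(6+21+k).
Set (6+k)/(27+k) > 0.49 and solve: k > (0.49·27 − 6)/(1 − 0.49) = 14.176.
The smallest integer exceeding 14.176 is 15, and checking k=15: (21)/(42) = 0.5000 > 0.49.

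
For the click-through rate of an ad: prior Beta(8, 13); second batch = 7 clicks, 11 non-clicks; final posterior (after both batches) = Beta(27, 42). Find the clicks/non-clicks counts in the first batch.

Because Beta–binomial updating is additive in the counts, the combined data contributed (α_post−α_prior, β_post−β_prior) successes and failures.
Total across both batches: 27−8=19 clicks, 42−13=29 non-clicks.
Subtract the second batch: 19−7=12 clicks and 29−11=18 non-clicks.

12 clicks and 18 non-clicks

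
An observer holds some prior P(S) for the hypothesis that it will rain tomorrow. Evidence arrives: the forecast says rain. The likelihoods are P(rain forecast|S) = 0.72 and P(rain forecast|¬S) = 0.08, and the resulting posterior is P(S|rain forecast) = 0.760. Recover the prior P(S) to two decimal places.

Bayes' rule in odds form gives O(S|E) = O(S)·[P(E|S)/P(E|¬S)], hence O(S) = O(S|E)/LR.
Posterior odds = 0.760/(1−0.760) = 3.1667. LR = 0.72/0.08 = 9.0000.
Prior odds = 3.1667/9.0000 = 0.3519, so P(S) = 0.3519/(1+0.3519) ≈ 0.26.

P(S) = 0.26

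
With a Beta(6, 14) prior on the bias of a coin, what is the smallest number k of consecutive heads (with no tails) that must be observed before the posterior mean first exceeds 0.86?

After k heads and 0 tails the posterior is Beta(6+k, 14), with mean (6+k)/(6+14+k).
Set (6+k)/(20+k) > 0.86 and solve: k > (0.86·20 − 6)/(1 − 0.86) = 80.000.
The smallest integer exceeding 80.000 is 81, and checking k=81: (87)/(101) = 0.8614 > 0.86.

k = 81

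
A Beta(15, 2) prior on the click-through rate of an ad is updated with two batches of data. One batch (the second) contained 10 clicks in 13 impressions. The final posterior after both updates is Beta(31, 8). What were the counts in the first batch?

Sequential conjugate updates are equivalent to a single update on the pooled data, so total successes = posterior α − prior α and total failures = posterior β − prior β.
Total across both batches: 31−15=16 clicks, 8−2=6 non-clicks.
Subtract the second batch: 16−10=6 clicks and 6−3=3 non-clicks.

6 clicks and 3 non-clicks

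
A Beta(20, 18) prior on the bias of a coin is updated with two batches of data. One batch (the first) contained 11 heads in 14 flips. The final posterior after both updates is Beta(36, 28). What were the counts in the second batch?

5 heads and 7 tails

Because Beta–binomial updating is additive in the counts, the combined data contributed (α_post−α_prior, β_post−β_prior) successes and failures.
Total across both batches: 36−20=16 heads, 28−18=10 tails.
Subtract the first batch: 16−11=5 heads and 10−3=7 tails.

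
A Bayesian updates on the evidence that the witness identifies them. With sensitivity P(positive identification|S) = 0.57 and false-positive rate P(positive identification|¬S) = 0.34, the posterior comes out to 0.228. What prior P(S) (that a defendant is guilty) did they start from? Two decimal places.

Bayes' rule in odds form gives O(S|E) = O(S)·[P(E|S)/P(E|¬S)], hence O(S) = O(S|E)/LR.
Posterior odds = 0.228/(1−0.228) = 0.2953. LR = 0.57/0.34 = 1.6765.
Prior odds = 0.2953/1.6765 = 0.1761, so P(S) = 0.1761/(1+0.1761) ≈ 0.15.

P(S) = 0.15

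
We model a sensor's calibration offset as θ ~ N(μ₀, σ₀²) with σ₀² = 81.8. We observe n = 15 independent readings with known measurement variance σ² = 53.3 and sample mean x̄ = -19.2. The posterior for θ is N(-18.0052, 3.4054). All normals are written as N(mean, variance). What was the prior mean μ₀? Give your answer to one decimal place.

μ₀ = 9.5

With known observation variance, the Normal–Normal posterior has precision τ_n = τ₀ + n/σ² and mean μ_n = (τ₀μ₀ + (n/σ²)x̄)/τ_n.
Here τ₀ = 1/81.8 = 0.012225 and τ_data = 15/53.3 = 0.281426, so τ_n = 0.293651.
Rearranging for μ₀: μ₀ = (μ_n·τ_n − τ_data·x̄)/τ₀ = (-18.0052·0.293651 − 0.281426·-19.2) / 0.012225 = 0.116134/0.012225 ≈ 9.5.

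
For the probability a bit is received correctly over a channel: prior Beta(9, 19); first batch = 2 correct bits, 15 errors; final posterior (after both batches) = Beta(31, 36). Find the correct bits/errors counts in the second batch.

20 correct bits and 2 errors

Because Beta–binomial updating is additive in the counts, the combined data contributed (α_post−α_prior, β_post−β_prior) successes and failures.
Total across both batches: 31−9=22 correct bits, 36−19=17 errors.
Subtract the first batch: 22−2=20 correct bits and 17−15=2 errors.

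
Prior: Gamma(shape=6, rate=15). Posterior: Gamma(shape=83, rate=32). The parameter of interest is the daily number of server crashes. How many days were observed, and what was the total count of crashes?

n = 17 days with total 77 crashes

Gamma–Poisson conjugacy: posterior shape = α + Σxᵢ, posterior rate = β + n.
Matching: Σxᵢ = 83 − 6 = 77 and n = 32 − 15 = 17.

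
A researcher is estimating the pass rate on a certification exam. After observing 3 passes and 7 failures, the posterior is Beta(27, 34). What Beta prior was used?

Beta(24, 27)

Beta is conjugate to the binomial likelihood: posterior = Beta(a+s, b+f).
Subtract the data counts: 27−3=24, 34−7=27.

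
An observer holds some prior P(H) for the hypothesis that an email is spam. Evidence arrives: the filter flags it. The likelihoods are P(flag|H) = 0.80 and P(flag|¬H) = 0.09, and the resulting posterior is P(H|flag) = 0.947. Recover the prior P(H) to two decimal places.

P(H) = 0.67

In odds form, posterior odds = prior odds × likelihood ratio, so prior odds = posterior odds ÷ LR.
Posterior odds = 0.947/(1−0.947) = 17.8679. LR = 0.80/0.09 = 8.8889.
Prior odds = 17.8679/8.8889 = 2.0101, so P(H) = 2.0101/(1+2.0101) ≈ 0.67.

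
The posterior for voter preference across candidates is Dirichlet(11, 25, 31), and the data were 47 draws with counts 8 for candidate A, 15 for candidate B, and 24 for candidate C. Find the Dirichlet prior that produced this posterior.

For a Dirichlet(α) prior with multinomial counts c, the posterior is Dirichlet(α + c) componentwise.
Subtract each count from the matching posterior parameter: 11−8=3, 25−15=10, 31−24=7.

Dirichlet(3, 10, 7)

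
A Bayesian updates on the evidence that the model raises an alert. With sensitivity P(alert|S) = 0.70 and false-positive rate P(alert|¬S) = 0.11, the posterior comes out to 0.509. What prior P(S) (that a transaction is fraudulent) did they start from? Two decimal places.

Bayes' rule in odds form gives O(S|E) = O(S)·[P(E|S)/P(E|¬S)], hence O(S) = O(S|E)/LR.
Posterior odds = 0.509/(1−0.509) = 1.0367. LR = 0.70/0.11 = 6.3636.
Prior odds = 1.0367/6.3636 = 0.1629, so P(S) = 0.1629/(1+0.1629) ≈ 0.14.

P(S) = 0.14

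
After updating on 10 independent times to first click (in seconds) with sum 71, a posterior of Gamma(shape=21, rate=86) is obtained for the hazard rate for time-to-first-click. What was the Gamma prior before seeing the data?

For an exponential likelihood with a Gamma(α, β) prior on the rate, n observations with total T give posterior Gamma(α+n, β+T).
So α = 21 − 10 = 11 and β = 86 − 71 = 15.

Gamma(shape=11, rate=15)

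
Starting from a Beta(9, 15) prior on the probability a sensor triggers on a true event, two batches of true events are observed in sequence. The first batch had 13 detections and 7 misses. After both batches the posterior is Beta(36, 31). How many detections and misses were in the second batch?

Sequential conjugate updates are equivalent to a single update on the pooled data, so total successes = posterior α − prior α and total failures = posterior β − prior β.
Total across both batches: 36−9=27 detections, 31−15=16 misses.
Subtract the first batch: 27−13=14 detections and 16−7=9 misses.

14 detections and 9 misses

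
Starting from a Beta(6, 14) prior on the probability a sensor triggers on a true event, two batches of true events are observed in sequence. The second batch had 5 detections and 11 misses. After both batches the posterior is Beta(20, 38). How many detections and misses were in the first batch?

9 detections and 13 misses

Because Beta–binomial updating is additive in the counts, the combined data contributed (α_post−α_prior, β_post−β_prior) successes and failures.
Total across both batches: 20−6=14 detections, 38−14=24 misses.
Subtract the second batch: 14−5=9 detections and 24−11=13 misses.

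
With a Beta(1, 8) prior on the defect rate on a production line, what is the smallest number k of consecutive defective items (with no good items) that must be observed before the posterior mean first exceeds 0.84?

k = 42

After k defective items and 0 good items the posterior is Beta(1+k, 8), with mean (1+k)/(1+8+k).
Set (1+k)/(9+k) > 0.84 and solve: k > (0.84·9 − 1)/(1 − 0.84) = 41.000.
The smallest integer exceeding 41.000 is 42, and checking k=42: (43)/(51) = 0.8431 > 0.84.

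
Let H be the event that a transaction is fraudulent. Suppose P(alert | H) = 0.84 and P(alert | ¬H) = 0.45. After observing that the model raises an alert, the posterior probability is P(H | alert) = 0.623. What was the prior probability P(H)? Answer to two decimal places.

P(H) = 0.47

Bayes' rule in odds form gives O(H|E) = O(H)·[P(E|H)/P(E|¬H)], hence O(H) = O(H|E)/LR.
Posterior odds = 0.623/(1−0.623) = 1.6525. LR = 0.84/0.45 = 1.8667.
Prior odds = 1.6525/1.8667 = 0.8853, so P(H) = 0.8853/(1+0.8853) ≈ 0.47.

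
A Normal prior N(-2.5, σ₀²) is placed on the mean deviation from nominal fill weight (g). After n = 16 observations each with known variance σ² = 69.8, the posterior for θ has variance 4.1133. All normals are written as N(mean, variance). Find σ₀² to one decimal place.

For the Normal–Normal model with known σ², precisions add: τ_n = τ₀ + n/σ².
So 1/σ₀² = 1/4.1133 − 16/69.8 = 0.243114 − 0.229226 = 0.013888.
Hence σ₀² = 1/0.013888 ≈ 72.0.

σ₀² = 72.0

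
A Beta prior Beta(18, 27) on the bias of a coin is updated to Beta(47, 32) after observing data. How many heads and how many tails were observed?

Beta is conjugate to the binomial likelihood: posterior = Beta(α+s, β+f).
Match parameters: s=47−18=29, f=32−27=5.

29 heads and 5 tails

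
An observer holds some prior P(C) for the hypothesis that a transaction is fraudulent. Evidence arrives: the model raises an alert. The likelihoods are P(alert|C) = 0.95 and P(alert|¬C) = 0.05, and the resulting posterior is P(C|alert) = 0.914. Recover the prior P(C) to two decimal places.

Bayes' rule in odds form gives O(C|E) = O(C)·[P(E|C)/P(E|¬C)], hence O(C) = O(C|E)/LR.
Posterior odds = 0.914/(1−0.914) = 10.6279. LR = 0.95/0.05 = 19.0000.
Prior odds = 10.6279/19.0000 = 0.5594, so P(C) = 0.5594/(1+0.5594) ≈ 0.36.

P(C) = 0.36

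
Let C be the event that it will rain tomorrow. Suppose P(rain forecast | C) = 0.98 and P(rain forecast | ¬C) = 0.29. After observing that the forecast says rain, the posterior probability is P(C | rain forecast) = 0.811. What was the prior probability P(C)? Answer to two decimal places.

Bayes' rule in odds form gives O(C|E) = O(C)·[P(E|C)/P(E|¬C)], hence O(C) = O(C|E)/LR.
Posterior odds = 0.811/(1−0.811) = 4.2910. LR = 0.98/0.29 = 3.3793.
Prior odds = 4.2910/3.3793 = 1.2698, so P(C) = 1.2698/(1+1.2698) ≈ 0.56.

P(C) = 0.56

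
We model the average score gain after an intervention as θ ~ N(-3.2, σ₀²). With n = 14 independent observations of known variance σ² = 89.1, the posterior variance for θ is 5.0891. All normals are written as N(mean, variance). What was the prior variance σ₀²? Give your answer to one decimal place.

σ₀² = 25.4

For the Normal–Normal model with known σ², precisions add: τ_n = τ₀ + n/σ².
So 1/σ₀² = 1/5.0891 − 14/89.1 = 0.196498 − 0.157127 = 0.039371.
Hence σ₀² = 1/0.039371 ≈ 25.4.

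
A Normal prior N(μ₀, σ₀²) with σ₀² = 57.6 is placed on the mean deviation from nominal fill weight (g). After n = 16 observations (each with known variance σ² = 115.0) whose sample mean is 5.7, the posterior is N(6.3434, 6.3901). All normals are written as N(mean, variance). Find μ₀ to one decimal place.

With known observation variance, the Normal–Normal posterior has precision τ_n = τ₀ + n/σ² and mean μ_n = (τ₀μ₀ + (n/σ²)x̄)/τ_n.
Here τ₀ = 1/57.6 = 0.017361 and τ_data = 16/115.0 = 0.139130, so τ_n = 0.156491.
Rearranging for μ₀: μ₀ = (μ_n·τ_n − τ_data·x̄)/τ₀ = (6.3434·0.156491 − 0.139130·5.7) / 0.017361 = 0.199644/0.017361 ≈ 11.5.

μ₀ = 11.5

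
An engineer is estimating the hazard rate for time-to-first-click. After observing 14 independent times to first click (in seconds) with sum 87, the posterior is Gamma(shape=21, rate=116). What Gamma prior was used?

Gamma(shape=7, rate=29)

For an exponential likelihood with a Gamma(α, β) prior on the rate, n observations with total T give posterior Gamma(α+n, β+T).
So α = 21 − 14 = 7 and β = 116 − 87 = 29.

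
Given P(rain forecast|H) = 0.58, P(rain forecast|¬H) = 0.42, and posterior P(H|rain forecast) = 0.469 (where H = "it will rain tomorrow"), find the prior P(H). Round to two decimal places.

In odds form, posterior odds = prior odds × likelihood ratio, so prior odds = posterior odds ÷ LR.
Posterior odds = 0.469/(1−0.469) = 0.8832. LR = 0.58/0.42 = 1.3810.
Prior odds = 0.8832/1.3810 = 0.6395, so P(H) = 0.6395/(1+0.6395) ≈ 0.39.

P(H) = 0.39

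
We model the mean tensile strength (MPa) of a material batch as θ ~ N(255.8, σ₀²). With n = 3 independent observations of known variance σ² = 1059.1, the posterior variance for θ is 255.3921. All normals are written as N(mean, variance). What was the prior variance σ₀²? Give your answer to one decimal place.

For the Normal–Normal model with known σ², precisions add: τ_n = τ₀ + n/σ².
So 1/σ₀² = 1/255.3921 − 3/1059.1 = 0.003916 − 0.002833 = 0.001083.
Hence σ₀² = 1/0.001083 ≈ 923.4.

σ₀² = 923.4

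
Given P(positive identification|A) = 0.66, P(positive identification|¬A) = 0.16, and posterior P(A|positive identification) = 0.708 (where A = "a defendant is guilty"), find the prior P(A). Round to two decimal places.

In odds form, posterior odds = prior odds × likelihood ratio, so prior odds = posterior odds ÷ LR.
Posterior odds = 0.708/(1−0.708) = 2.4247. LR = 0.66/0.16 = 4.1250.
Prior odds = 2.4247/4.1250 = 0.5878, so P(A) = 0.5878/(1+0.5878) ≈ 0.37.

P(A) = 0.37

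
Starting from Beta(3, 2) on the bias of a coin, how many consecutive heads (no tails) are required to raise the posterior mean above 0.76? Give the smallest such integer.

k = 4

After k heads and 0 tails the posterior is Beta(3+k, 2), with mean (3+k)/(3+2+k).
Set (3+k)/(5+k) > 0.76 and solve: k > (0.76·5 − 3)/(1 − 0.76) = 3.333.
The smallest integer exceeding 3.333 is 4.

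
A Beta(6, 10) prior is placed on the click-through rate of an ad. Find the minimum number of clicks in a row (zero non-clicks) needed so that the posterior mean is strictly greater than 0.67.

k = 15

After k clicks and 0 non-clicks the posterior is Beta(6+k, 10), with mean (6+k)/(6+10+k).
Set (6+k)/(16+k) > 0.67 and solve: k > (0.67·16 − 6)/(1 − 0.67) = 14.303.
The smallest integer exceeding 14.303 is 15, and checking k=15: (21)/(31) = 0.6774 > 0.67.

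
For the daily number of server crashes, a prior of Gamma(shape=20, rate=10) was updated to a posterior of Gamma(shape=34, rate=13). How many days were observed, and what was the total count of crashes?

Gamma–Poisson conjugacy: posterior shape = α + Σxᵢ, posterior rate = β + n.
Matching: Σxᵢ = 34 − 20 = 14 and n = 13 − 10 = 3.

n = 3 days with total 14 crashes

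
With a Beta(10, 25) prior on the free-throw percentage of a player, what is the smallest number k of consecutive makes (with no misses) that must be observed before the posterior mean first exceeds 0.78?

After k makes and 0 misses the posterior is Beta(10+k, 25), with mean (10+k)/(10+25+k).
Set (10+k)/(35+k) > 0.78 and solve: k > (0.78·35 − 10)/(1 − 0.78) = 78.636.
The smallest integer exceeding 78.636 is 79, and checking k=79: (89)/(114) = 0.7807 > 0.78.

k = 79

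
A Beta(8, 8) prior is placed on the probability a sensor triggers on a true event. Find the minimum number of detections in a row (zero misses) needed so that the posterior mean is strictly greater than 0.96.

k = 185

After k detections and 0 misses the posterior is Beta(8+k, 8), with mean (8+k)/(8+8+k).
Set (8+k)/(16+k) > 0.96 and solve: k > (0.96·16 − 8)/(1 − 0.96) = 184.000.
The smallest integer exceeding 184.000 is 185, and checking k=185: (193)/(201) = 0.9602 > 0.96.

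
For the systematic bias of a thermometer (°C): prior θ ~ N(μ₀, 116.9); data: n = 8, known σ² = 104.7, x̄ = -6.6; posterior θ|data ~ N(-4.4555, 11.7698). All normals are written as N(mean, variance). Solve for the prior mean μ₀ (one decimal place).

With known observation variance, the Normal–Normal posterior has precision τ_n = τ₀ + n/σ² and mean μ_n = (τ₀μ₀ + (n/σ²)x̄)/τ_n.
Here τ₀ = 1/116.9 = 0.008554 and τ_data = 8/104.7 = 0.076409, so τ_n = 0.084963.
Rearranging for μ₀: μ₀ = (μ_n·τ_n − τ_data·x̄)/τ₀ = (-4.4555·0.084963 − 0.076409·-6.6) / 0.008554 = 0.125747/0.008554 ≈ 14.7.

μ₀ = 14.7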